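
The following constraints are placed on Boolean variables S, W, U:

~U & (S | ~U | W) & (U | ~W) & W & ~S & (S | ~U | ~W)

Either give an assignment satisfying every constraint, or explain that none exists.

UNSATISFIABLE

Case W = True:
  (~U) forces U = False.
  Clause (U | ~W) is falsified — contradiction.
Case W = False:
  Clause (W) is falsified — contradiction.
Both cases fail, so the formula is unsatisfiable.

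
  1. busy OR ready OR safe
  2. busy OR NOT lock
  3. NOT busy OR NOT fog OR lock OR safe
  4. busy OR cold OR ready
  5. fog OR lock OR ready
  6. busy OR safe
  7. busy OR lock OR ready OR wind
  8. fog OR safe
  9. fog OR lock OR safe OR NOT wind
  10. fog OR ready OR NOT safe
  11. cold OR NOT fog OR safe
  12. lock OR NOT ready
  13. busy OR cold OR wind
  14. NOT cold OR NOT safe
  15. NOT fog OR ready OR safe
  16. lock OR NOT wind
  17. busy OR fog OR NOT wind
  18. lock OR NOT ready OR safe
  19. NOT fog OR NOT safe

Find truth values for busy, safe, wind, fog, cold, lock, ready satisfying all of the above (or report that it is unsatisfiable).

busy = True; safe = True; wind = False; fog = False; cold = False; lock = True; ready = True

Try busy = False:
  (busy OR NOT lock) forces lock = False.
  (busy OR safe) forces safe = True.
  (lock OR NOT ready) forces ready = False.
  (busy OR cold OR ready) forces cold = True.
  clause (NOT cold OR NOT safe) is falsified — backtrack.
So busy = True.
Set safe = True.
  then (NOT cold OR NOT safe) forces cold = False.
  then (NOT fog OR NOT safe) forces fog = False.
  then (fog OR ready OR NOT safe) forces ready = True.
  then (lock OR NOT ready) forces lock = True.
Set wind = False.
All clauses satisfied.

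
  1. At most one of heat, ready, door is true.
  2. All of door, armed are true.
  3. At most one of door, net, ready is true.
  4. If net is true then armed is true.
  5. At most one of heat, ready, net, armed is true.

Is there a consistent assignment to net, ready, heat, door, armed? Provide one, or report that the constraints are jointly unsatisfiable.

net: False, ready: False, heat: False, door: True, armed: True

  (1) {heat, ready, door}: 1 true — at most one ✓
  (2) {door, armed}: all 2 true ✓
  (3) {door, net, ready}: 1 true — at most one ✓
  (4) net=F ⇒ armed: vacuous ✓
  (5) {heat, ready, net, armed}: 1 true — at most one ✓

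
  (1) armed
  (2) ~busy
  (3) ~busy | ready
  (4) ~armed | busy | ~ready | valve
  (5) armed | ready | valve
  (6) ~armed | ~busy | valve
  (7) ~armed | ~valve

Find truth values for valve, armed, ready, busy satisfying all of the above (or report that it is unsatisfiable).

valve = False, armed = True, ready = False, busy = False

Unit clause (armed) forces armed = True.
Unit clause (~busy) forces busy = False.
In (~armed | ~valve) only ~valve is left, so valve = False.
In (~armed | busy | ~ready | valve) only ~ready is left, so ready = False.
Check each clause:
  (armed): armed holds.
  (~busy): ~busy holds.
  (~busy | ready): ~busy holds.
  (~armed | busy | ~ready | valve): ~ready holds.
  (armed | ready | valve): armed holds.
  (~armed | ~busy | valve): ~busy holds.
  (~armed | ~valve): ~valve holds.
All clauses satisfied.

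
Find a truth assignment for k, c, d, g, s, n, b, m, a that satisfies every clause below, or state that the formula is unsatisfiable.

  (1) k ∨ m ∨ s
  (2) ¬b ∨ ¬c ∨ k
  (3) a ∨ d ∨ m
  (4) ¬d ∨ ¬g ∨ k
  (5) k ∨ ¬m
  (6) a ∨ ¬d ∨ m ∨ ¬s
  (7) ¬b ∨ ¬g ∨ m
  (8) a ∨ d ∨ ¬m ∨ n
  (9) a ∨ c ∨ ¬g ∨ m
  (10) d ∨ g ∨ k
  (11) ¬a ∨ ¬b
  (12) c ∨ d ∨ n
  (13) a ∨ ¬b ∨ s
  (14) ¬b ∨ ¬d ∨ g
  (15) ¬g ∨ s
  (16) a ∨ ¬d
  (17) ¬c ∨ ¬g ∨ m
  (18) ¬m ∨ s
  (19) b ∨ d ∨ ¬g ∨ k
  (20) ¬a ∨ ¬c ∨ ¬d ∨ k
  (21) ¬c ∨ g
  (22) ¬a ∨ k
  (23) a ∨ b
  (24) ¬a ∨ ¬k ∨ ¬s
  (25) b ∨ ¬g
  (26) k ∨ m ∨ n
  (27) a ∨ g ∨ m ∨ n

Set k = True.
Set c = False.
Set d = False.
  then (c ∨ d ∨ n) forces n = True.
Set g = False.
Set s = False.
  then (¬m ∨ s) forces m = False.
  then (a ∨ d ∨ m) forces a = True.
  then (¬a ∨ ¬b) forces b = False.
All clauses satisfied.

k = True; c = False; d = False; g = False; s = False; n = True; b = False; m = False; a = True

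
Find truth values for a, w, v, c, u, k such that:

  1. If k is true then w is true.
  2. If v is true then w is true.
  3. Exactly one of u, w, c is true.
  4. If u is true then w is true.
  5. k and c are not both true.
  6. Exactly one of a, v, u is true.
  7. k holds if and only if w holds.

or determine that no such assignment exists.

a = True; w = False; v = False; c = True; u = False; k = False

  (1) k=F ⇒ w: vacuous ✓
  (2) v=F ⇒ w: vacuous ✓
  (3) {u, w, c}: 1 true — exactly one ✓
  (4) u=F ⇒ w: vacuous ✓
  (5) k=F, c=T — not both ✓
  (6) {a, v, u}: 1 true — exactly one ✓
  (7) k=F, w=F — same ✓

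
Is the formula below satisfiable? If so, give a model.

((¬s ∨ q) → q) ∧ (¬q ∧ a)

s = True, q = False, a = True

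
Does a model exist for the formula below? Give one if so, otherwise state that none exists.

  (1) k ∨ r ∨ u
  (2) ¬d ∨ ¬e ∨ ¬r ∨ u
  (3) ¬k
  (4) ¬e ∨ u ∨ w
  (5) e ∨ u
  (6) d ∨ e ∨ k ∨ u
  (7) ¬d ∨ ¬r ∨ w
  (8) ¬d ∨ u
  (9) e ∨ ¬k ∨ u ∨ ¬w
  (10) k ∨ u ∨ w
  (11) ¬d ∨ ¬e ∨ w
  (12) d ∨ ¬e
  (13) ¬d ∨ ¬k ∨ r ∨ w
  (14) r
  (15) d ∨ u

Unit clause (¬k) forces k = False.
Unit clause (r) forces r = True.
Set w = True.
Set e = False.
  then (e ∨ u) forces u = True.
Set d = True.
All clauses satisfied.

k = False, w = True, e = False, u = True, r = True, d = True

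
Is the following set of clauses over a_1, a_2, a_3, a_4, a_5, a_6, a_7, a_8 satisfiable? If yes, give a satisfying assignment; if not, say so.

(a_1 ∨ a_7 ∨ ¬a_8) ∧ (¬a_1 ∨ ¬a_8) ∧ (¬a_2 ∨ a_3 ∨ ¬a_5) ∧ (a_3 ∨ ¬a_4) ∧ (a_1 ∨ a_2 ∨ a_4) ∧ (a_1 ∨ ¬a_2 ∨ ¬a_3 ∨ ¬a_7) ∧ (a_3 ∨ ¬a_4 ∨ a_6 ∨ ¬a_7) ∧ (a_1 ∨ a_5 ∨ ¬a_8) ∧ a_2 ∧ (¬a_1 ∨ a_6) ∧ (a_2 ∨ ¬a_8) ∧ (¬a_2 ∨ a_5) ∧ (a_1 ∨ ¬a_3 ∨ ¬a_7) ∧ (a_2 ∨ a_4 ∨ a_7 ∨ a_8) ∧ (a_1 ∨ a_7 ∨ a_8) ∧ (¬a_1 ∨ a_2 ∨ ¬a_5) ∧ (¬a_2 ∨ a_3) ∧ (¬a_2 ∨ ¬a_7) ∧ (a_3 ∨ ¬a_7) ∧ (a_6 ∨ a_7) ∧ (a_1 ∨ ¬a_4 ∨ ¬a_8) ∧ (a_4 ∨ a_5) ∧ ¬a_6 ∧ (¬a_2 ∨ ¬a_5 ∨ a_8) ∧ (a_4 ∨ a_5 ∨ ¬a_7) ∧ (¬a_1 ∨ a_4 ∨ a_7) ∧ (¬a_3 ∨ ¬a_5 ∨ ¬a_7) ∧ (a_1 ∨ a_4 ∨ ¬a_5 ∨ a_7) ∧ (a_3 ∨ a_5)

No satisfying assignment exists.

Case a_2 = True:
  (¬a_2 ∨ a_5) forces a_5 = True.
  (¬a_2 ∨ a_3 ∨ ¬a_5) forces a_3 = True.
  (¬a_2 ∨ ¬a_7) forces a_7 = False.
  (a_6 ∨ a_7) forces a_6 = True.
  Clause (¬a_6) is falsified — contradiction.
Case a_2 = False:
  Clause (a_2) is falsified — contradiction.
Both cases fail, so the formula is unsatisfiable.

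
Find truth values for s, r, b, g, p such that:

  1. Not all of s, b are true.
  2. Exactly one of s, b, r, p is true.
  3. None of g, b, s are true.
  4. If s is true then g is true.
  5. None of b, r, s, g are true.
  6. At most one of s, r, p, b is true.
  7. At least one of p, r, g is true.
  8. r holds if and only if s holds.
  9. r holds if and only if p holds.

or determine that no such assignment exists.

Case s = True:
  Constraint (3) is violated (s=T) — contradiction.
Case s = False:
  (3) forces g = False.
  (3) forces b = False.
  (5) forces r = False.
  (2) with s=F, b=F, r=F forces p = True.
  Constraint (9) is violated (r=F, p=T) — contradiction.
Both cases fail — unsatisfiable.

No satisfying assignment exists.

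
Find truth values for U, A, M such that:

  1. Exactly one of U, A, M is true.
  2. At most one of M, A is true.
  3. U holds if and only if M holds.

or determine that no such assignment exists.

U = False, A = True, M = False

  (1) {U, A, M}: 1 true — exactly one ✓
  (2) {M, A}: 1 true — at most one ✓
  (3) U=F, M=F — same ✓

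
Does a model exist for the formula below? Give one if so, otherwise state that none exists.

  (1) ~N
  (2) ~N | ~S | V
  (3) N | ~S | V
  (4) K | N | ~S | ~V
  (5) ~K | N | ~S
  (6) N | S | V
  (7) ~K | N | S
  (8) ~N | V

N: False; V: True; S: False; K: False

Unit clause (~N) forces N = False.
Try V = False:
  (N | ~S | V) forces S = False.
  clause (N | S | V) is falsified — backtrack.
So V = True.
Set S = False.
  then (~K | N | S) forces K = False.
Check each clause:
  (~N): ~N holds.
  (~N | ~S | V): ~N holds.
  (N | ~S | V): ~S holds.
  (K | N | ~S | ~V): ~S holds.
  (~K | N | ~S): ~K holds.
  (N | S | V): V holds.
  (~K | N | S): ~K holds.
  (~N | V): ~N holds.
All clauses satisfied.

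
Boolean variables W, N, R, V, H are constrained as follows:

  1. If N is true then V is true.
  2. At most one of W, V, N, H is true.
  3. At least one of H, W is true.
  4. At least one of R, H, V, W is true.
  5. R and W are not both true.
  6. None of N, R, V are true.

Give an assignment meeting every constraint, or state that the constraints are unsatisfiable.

W = True, N = False, R = False, V = False, H = False

  (1) N=F ⇒ V: vacuous ✓
  (2) {W, V, N, H}: 1 true — at most one ✓
  (3) {H, W}: 1 true — at least one ✓
  (4) {R, H, V, W}: 1 true — at least one ✓
  (5) R=F, W=T — not both ✓
  (6) {N, R, V}: 0 true — none ✓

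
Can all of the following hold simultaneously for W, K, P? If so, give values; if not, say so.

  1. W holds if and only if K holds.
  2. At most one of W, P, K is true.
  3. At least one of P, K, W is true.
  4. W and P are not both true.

W = False, K = False, P = True

  (1) W=F, K=F — same ✓
  (2) {W, P, K}: 1 true — at most one ✓
  (3) {P, K, W}: 1 true — at least one ✓
  (4) W=F, P=T — not both ✓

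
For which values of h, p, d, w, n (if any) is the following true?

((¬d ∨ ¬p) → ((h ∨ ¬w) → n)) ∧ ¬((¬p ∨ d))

h: False, p: True, d: False, w: True, n: True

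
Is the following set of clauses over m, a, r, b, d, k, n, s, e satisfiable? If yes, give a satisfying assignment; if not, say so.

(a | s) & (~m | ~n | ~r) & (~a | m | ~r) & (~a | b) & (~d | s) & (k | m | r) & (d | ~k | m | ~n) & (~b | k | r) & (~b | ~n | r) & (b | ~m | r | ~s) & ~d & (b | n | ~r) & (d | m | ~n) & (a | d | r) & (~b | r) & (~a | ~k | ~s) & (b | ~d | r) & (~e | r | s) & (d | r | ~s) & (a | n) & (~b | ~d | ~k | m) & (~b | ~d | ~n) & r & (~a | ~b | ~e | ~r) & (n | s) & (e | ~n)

Unit clause (~d) forces d = False.
Unit clause (r) forces r = True.
Set m = True.
  then (~m | ~n | ~r) forces n = False.
  then (b | n | ~r) forces b = True.
  then (a | n) forces a = True.
  then (~a | ~b | ~e | ~r) forces e = False.
  then (n | s) forces s = True.
  then (~a | ~k | ~s) forces k = False.
All clauses satisfied.

m = True, a = True, r = True, b = True, d = False, k = False, n = False, s = True, e = False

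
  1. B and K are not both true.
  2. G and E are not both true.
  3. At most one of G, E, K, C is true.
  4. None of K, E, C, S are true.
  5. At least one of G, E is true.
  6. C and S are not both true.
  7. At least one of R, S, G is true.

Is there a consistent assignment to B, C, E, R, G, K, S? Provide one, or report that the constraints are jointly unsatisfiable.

B: False; C: False; E: False; R: False; G: True; K: False; S: False

  (1) B=F, K=F — not both ✓
  (2) G=T, E=F — not both ✓
  (3) {G, E, K, C}: 1 true — at most one ✓
  (4) {K, E, C, S}: 0 true — none ✓
  (5) {G, E}: 1 true — at least one ✓
  (6) C=F, S=F — not both ✓
  (7) {R, S, G}: 1 true — at least one ✓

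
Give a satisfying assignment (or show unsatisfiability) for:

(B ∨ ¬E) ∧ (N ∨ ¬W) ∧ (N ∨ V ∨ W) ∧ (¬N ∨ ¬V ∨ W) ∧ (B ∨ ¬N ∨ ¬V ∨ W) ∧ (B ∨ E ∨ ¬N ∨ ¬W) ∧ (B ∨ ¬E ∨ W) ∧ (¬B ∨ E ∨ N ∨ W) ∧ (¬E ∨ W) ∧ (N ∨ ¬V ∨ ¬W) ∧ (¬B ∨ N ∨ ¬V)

N = True; V = False; W = False; E = False; B = True

Set N = True.
Set V = False.
Set W = False.
  then (¬E ∨ W) forces E = False.
Set B = True.
All clauses satisfied.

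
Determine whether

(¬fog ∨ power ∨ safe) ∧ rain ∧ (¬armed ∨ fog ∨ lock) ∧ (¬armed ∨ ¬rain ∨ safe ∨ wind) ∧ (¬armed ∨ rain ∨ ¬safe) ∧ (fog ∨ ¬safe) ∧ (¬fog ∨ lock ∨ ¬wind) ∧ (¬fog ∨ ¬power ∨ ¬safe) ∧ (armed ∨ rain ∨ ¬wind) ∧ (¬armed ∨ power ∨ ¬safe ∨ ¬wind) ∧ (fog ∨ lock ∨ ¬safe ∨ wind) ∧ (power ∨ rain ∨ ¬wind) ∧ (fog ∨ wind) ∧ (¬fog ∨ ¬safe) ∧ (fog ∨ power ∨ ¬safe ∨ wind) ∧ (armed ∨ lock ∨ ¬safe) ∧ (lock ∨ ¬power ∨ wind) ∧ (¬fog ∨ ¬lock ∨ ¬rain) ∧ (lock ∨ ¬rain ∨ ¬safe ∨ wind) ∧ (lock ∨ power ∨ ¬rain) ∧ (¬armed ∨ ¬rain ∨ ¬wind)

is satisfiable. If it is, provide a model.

Unit clause (rain) forces rain = True.
Try safe = True:
  (fog ∨ ¬safe) forces fog = True.
  clause (¬fog ∨ ¬safe) is falsified — backtrack.
So safe = False.
Try fog = True:
  (¬fog ∨ power ∨ safe) forces power = True.
  (¬fog ∨ ¬lock ∨ ¬rain) forces lock = False.
  (¬fog ∨ lock ∨ ¬wind) forces wind = False.
  clause (lock ∨ ¬power ∨ wind) is falsified — backtrack.
So fog = False.
  then (fog ∨ wind) forces wind = True.
  then (¬armed ∨ ¬rain ∨ ¬wind) forces armed = False.
Set power = True.
Set lock = False.
All clauses satisfied.

safe = False; fog = False; power = True; rain = True; wind = True; lock = False; armed = False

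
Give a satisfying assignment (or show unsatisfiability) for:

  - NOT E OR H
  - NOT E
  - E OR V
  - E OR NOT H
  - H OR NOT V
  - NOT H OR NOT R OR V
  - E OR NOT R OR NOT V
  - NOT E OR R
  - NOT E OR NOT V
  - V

Case E = True:
  Clause (NOT E) is falsified — contradiction.
Case E = False:
  (E OR V) forces V = True.
  (E OR NOT H) forces H = False.
  Clause (H OR NOT V) is falsified — contradiction.
Both cases fail, so the formula is unsatisfiable.

The formula is unsatisfiable.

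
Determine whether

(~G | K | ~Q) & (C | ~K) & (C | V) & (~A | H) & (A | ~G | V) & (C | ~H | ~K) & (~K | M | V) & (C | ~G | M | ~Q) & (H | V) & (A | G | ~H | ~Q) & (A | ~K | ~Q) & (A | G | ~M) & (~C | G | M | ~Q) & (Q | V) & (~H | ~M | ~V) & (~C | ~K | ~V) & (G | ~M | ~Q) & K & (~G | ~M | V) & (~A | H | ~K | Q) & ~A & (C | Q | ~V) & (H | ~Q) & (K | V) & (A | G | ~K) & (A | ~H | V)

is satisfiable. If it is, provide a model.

Unsatisfiable

Case A = True:
  Clause (~A) is falsified — contradiction.
Case A = False:
  (K) forces K = True.
  (C | ~K) forces C = True.
  (A | ~K | ~Q) forces Q = False.
  (Q | V) forces V = True.
  Clause (~C | ~K | ~V) is falsified — contradiction.
Both cases fail, so the formula is unsatisfiable.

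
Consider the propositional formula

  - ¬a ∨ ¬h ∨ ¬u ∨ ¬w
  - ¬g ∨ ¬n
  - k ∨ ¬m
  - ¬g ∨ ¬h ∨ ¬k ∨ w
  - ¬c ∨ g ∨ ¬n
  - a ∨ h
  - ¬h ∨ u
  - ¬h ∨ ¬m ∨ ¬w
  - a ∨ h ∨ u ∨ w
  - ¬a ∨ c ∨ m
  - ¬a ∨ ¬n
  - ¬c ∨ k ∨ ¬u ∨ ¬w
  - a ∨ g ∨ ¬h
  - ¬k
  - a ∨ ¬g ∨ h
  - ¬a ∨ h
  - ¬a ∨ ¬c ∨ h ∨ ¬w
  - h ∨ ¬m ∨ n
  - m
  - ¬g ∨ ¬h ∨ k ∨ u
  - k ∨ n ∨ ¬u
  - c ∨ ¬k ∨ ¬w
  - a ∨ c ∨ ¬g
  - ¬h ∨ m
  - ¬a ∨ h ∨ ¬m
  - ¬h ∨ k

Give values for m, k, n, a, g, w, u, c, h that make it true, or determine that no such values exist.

Case m = True:
  (k ∨ ¬m) forces k = True.
  Clause (¬k) is falsified — contradiction.
Case m = False:
  Clause (m) is falsified — contradiction.
Both cases fail, so the formula is unsatisfiable.

No satisfying assignment exists.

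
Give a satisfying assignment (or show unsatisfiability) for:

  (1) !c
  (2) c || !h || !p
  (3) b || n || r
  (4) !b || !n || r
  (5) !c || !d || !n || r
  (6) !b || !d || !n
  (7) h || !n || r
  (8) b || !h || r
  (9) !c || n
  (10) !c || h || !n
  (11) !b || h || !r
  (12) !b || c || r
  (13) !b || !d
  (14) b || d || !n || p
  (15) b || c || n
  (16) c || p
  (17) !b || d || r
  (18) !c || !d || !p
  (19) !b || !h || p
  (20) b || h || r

c=F, h=F, r=T, n=T, p=T, b=F, d=F

Unit clause (!c) forces c = False.
In (c || p) only p is left, so p = True.
In (c || !h || !p) only !h is left, so h = False.
Set r = True.
  then (!b || h || !r) forces b = False.
  then (b || c || n) forces n = True.
Set d = False.
All clauses satisfied.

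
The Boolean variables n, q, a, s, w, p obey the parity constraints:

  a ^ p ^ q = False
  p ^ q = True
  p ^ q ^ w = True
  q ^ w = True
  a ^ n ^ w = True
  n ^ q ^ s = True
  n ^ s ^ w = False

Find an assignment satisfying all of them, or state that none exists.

n=F; q=T; a=T; s=F; w=F; p=F

a ^ p ^ q = T ^ F ^ T = False ✓
p ^ q = F ^ T = True ✓
p ^ q ^ w = F ^ T ^ F = True ✓
q ^ w = T ^ F = True ✓
a ^ n ^ w = T ^ F ^ F = True ✓
n ^ q ^ s = F ^ T ^ F = True ✓
n ^ s ^ w = F ^ F ^ F = False ✓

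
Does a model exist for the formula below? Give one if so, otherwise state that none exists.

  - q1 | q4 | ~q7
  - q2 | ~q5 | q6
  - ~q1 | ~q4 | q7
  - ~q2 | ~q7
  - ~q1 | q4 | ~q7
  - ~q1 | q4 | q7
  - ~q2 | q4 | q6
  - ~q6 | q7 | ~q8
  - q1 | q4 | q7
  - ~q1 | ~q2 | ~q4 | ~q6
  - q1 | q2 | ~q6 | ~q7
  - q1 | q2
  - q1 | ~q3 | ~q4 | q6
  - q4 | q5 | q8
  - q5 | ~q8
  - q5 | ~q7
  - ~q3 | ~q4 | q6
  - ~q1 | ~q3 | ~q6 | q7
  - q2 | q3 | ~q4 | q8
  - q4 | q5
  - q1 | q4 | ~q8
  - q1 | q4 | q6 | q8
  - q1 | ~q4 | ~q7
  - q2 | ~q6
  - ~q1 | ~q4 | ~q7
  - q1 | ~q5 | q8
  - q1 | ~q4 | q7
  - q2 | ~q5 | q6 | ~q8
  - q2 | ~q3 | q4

Case q1 = True:
  If q4 = True:
    (~q1 | ~q4 | q7) forces q7 = True.
    clause (~q1 | ~q4 | ~q7) is falsified.
  If q4 = False:
    (~q1 | q4 | ~q7) forces q7 = False.
    clause (~q1 | q4 | q7) is falsified.
  Every sub-case reaches a contradiction.
Case q1 = False:
  (q1 | q2) forces q2 = True.
  (~q2 | ~q7) forces q7 = False.
  (q1 | q4 | q7) forces q4 = True.
  Clause (q1 | ~q4 | q7) is falsified — contradiction.
Both cases fail, so the formula is unsatisfiable.

UNSATISFIABLE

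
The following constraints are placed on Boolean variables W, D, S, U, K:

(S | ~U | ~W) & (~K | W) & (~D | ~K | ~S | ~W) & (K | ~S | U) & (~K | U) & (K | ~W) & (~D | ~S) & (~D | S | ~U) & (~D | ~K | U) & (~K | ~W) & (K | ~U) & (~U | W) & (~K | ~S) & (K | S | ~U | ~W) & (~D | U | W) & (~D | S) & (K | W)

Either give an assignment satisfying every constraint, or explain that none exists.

Case W = True:
  (K | ~W) forces K = True.
  Clause (~K | ~W) is falsified — contradiction.
Case W = False:
  (~K | W) forces K = False.
  Clause (K | W) is falsified — contradiction.
Both cases fail, so the formula is unsatisfiable.

The formula is unsatisfiable.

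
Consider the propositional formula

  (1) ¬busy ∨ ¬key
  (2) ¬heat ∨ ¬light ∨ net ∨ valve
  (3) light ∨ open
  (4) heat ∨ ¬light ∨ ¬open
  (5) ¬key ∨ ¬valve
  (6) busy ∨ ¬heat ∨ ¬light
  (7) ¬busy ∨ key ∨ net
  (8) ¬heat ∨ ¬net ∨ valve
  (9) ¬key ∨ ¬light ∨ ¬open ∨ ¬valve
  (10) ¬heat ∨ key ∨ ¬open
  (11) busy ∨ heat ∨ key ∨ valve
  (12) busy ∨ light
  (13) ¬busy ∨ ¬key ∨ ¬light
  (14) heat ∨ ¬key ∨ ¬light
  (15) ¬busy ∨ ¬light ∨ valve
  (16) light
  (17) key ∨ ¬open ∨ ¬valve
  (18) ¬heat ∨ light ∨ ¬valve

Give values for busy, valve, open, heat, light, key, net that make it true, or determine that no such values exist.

Unit clause (light) forces light = True.
Set busy = True.
  then (¬busy ∨ ¬key) forces key = False.
  then (¬busy ∨ key ∨ net) forces net = True.
  then (¬busy ∨ ¬light ∨ valve) forces valve = True.
  then (key ∨ ¬open ∨ ¬valve) forces open = False.
Set heat = False.
All clauses satisfied.

busy: True, valve: True, open: False, heat: False, light: True, key: False, net: True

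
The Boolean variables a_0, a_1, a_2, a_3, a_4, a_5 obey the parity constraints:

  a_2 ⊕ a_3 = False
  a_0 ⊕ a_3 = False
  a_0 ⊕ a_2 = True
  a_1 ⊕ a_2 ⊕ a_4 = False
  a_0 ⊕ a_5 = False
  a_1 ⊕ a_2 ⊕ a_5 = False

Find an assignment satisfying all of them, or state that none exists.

Unsatisfiable

Adding constraints 1, 2, 3 mod 2: every variable appears an even number of times on the left, so the left side is 0.
But the right sides sum to 1 (mod 2). 0 ≠ 1 — the system is inconsistent.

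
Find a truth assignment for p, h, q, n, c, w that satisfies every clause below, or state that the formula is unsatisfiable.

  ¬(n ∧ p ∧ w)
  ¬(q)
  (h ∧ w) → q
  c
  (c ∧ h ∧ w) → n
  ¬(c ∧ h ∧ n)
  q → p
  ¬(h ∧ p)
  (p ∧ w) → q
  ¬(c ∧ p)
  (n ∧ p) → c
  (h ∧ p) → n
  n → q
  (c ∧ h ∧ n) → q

Unit clause (¬q) forces q = False.
Unit clause (c) forces c = True.
In (¬n ∨ q) only ¬n is left, so n = False.
In (¬c ∨ ¬p) only ¬p is left, so p = False.
Set h = False.
Set w = False.
All clauses satisfied.

p=F, h=F, q=F, n=F, c=T, w=F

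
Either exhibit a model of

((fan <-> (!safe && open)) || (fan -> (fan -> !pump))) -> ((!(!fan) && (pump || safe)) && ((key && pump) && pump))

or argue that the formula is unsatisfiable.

key=T, safe=T, open=F, pump=T, fan=T

  ((fan <-> (!safe && open)) || (fan -> (fan -> !pump))) -> ((!(!fan) && (pump || safe)) && ((key && pump) && pump)) = True
    (fan <-> (!safe && open)) || (fan -> (fan -> !pump)) = False
      fan <-> (!safe && open) = False
        !safe && open = False
          !safe = False
      fan -> (fan -> !pump) = False
        fan -> !pump = False
          !pump = False
    (!(!fan) && (pump || safe)) && ((key && pump) && pump) = True
      !(!fan) && (pump || safe) = True
        !(!fan) = True
          !fan = False
        pump || safe = True
      (key && pump) && pump = True
        key && pump = True
The formula evaluates to True.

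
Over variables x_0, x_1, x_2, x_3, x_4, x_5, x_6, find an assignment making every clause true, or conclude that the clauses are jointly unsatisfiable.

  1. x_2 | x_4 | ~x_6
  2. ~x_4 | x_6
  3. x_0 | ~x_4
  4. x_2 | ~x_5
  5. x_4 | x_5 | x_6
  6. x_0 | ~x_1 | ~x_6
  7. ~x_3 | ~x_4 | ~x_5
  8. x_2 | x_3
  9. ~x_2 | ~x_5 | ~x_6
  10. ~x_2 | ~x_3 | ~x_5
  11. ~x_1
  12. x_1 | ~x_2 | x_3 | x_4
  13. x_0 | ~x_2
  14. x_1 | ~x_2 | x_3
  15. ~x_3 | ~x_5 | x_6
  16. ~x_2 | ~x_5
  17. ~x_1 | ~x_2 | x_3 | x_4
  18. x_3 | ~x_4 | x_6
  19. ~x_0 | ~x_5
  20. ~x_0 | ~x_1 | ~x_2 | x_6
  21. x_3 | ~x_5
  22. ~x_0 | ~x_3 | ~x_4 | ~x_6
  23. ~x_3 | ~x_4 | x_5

Unit clause (~x_1) forces x_1 = False.
Set x_0 = True.
  then (~x_0 | ~x_5) forces x_5 = False.
Try x_2 = False:
  (x_2 | x_3) forces x_3 = True.
  (~x_3 | ~x_4 | x_5) forces x_4 = False.
  (x_2 | x_4 | ~x_6) forces x_6 = False.
  clause (x_4 | x_5 | x_6) is falsified — backtrack.
So x_2 = True.
  then (x_1 | ~x_2 | x_3) forces x_3 = True.
  then (~x_3 | ~x_4 | x_5) forces x_4 = False.
  then (x_4 | x_5 | x_6) forces x_6 = True.
All clauses satisfied.

x_0 = True, x_1 = False, x_2 = True, x_3 = True, x_4 = False, x_5 = False, x_6 = True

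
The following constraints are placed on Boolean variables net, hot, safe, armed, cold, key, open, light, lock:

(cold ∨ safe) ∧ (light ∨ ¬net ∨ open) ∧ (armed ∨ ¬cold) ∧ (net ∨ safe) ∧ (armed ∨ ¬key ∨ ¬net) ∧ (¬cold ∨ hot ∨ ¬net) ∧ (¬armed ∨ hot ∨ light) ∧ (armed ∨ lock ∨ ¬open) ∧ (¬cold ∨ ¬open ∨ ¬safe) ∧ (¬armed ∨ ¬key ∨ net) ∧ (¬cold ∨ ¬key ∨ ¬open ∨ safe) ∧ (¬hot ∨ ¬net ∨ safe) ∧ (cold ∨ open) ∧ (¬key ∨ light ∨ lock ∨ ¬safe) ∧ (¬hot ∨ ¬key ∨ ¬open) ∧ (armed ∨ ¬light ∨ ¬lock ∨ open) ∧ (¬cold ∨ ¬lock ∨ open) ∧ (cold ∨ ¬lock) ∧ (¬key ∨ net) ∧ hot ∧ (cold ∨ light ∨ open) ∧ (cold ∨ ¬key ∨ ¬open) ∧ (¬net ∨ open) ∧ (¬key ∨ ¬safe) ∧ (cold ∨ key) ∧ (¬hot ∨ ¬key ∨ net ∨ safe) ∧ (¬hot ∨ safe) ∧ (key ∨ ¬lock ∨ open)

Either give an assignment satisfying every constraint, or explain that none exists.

net: False, hot: True, safe: True, armed: True, cold: True, key: False, open: False, light: True, lock: False

Unit clause (hot) forces hot = True.
In (¬hot ∨ safe) only safe is left, so safe = True.
In (¬key ∨ ¬safe) only ¬key is left, so key = False.
In (cold ∨ key) only cold is left, so cold = True.
In (armed ∨ ¬cold) only armed is left, so armed = True.
In (¬cold ∨ ¬open ∨ ¬safe) only ¬open is left, so open = False.
In (¬cold ∨ ¬lock ∨ open) only ¬lock is left, so lock = False.
In (¬net ∨ open) only ¬net is left, so net = False.
Set light = True.
All clauses satisfied.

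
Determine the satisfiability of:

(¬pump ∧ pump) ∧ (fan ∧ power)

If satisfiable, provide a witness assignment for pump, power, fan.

Case pump = True: the conjunct ¬pump is False.
Case pump = False: the conjunct pump is False.
Both cases fail — unsatisfiable.

No satisfying assignment exists.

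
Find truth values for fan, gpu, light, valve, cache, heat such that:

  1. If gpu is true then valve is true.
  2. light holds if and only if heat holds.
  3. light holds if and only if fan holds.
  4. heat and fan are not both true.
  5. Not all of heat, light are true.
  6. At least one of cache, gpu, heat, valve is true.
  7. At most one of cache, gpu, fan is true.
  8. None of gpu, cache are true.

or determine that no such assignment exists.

fan = False, gpu = False, light = False, valve = True, cache = False, heat = False

  (1) gpu=F ⇒ valve: vacuous ✓
  (2) light=F, heat=F — same ✓
  (3) light=F, fan=F — same ✓
  (4) heat=F, fan=F — not both ✓
  (5) {heat, light}: 0/2 true — not all ✓
  (6) {cache, gpu, heat, valve}: 1 true — at least one ✓
  (7) {cache, gpu, fan}: 0 true — at most one ✓
  (8) {gpu, cache}: 0 true — none ✓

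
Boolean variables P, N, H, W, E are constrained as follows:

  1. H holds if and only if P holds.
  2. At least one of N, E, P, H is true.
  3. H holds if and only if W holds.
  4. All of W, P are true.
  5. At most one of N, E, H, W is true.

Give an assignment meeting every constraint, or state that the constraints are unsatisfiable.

Case W = True:
  (3) with W=T forces H = True.
  Constraint (5) is violated (H=T, W=T) — contradiction.
Case W = False:
  Constraint (4) is violated (W=F) — contradiction.
Both cases fail — unsatisfiable.

Unsatisfiable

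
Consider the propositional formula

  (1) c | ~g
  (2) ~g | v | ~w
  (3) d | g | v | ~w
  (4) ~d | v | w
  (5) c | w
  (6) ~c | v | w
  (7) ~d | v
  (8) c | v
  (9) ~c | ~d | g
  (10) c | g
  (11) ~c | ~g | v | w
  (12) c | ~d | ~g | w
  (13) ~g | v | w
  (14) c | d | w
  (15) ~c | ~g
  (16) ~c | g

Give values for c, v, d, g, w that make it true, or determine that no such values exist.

Unsatisfiable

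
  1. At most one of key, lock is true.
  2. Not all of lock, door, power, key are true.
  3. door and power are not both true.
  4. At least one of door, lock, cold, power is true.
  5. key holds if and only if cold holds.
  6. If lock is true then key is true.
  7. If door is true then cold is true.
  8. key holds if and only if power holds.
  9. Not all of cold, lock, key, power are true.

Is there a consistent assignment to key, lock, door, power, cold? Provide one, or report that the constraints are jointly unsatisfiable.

key = True, lock = False, door = False, power = True, cold = True

  (1) {key, lock}: 1 true — at most one ✓
  (2) {lock, door, power, key}: 2/4 true — not all ✓
  (3) door=F, power=T — not both ✓
  (4) {door, lock, cold, power}: 2 true — at least one ✓
  (5) key=T, cold=T — same ✓
  (6) lock=F ⇒ key: vacuous ✓
  (7) door=F ⇒ cold: vacuous ✓
  (8) key=T, power=T — same ✓
  (9) {cold, lock, key, power}: 3/4 true — not all ✓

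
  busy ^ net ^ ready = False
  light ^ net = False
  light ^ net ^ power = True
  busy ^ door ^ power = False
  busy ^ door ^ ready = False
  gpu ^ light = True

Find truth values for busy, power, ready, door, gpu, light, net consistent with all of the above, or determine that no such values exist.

busy: False; power: True; ready: True; door: True; gpu: False; light: True; net: True

busy ^ net ^ ready = F ^ T ^ T = False ✓
light ^ net = T ^ T = False ✓
light ^ net ^ power = T ^ T ^ T = True ✓
busy ^ door ^ power = F ^ T ^ T = False ✓
busy ^ door ^ ready = F ^ T ^ T = False ✓
gpu ^ light = F ^ T = True ✓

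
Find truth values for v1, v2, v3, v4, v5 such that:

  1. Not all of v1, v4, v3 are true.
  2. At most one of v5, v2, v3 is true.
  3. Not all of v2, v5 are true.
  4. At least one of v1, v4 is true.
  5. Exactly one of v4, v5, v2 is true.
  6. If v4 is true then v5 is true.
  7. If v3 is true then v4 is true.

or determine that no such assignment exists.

v1 = True, v2 = True, v3 = False, v4 = False, v5 = False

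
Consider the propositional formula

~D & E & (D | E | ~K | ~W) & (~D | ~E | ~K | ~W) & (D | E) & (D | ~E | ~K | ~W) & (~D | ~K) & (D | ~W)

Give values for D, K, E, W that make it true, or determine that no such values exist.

Unit clause (~D) forces D = False.
Unit clause (E) forces E = True.
In (D | ~W) only ~W is left, so W = False.
Set K = True.
Check each clause:
  (~D): ~D holds.
  (E): E holds.
  (D | E | ~K | ~W): E holds.
  (~D | ~E | ~K | ~W): ~D holds.
  (D | E): E holds.
  (D | ~E | ~K | ~W): ~W holds.
  (~D | ~K): ~D holds.
  (D | ~W): ~W holds.
All clauses satisfied.

D = False; K = True; E = True; W = False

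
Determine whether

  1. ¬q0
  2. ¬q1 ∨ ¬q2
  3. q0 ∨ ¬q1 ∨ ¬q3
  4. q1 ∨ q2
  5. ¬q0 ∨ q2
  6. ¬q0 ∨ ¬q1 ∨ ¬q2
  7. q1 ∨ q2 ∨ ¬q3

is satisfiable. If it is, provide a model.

q0 = False, q1 = False, q2 = True, q3 = False

Unit clause (¬q0) forces q0 = False.
Set q1 = False.
  then (q1 ∨ q2) forces q2 = True.
Set q3 = False.
Check each clause:
  (¬q0): ¬q0 holds.
  (¬q1 ∨ ¬q2): ¬q1 holds.
  (q0 ∨ ¬q1 ∨ ¬q3): ¬q1 holds.
  (q1 ∨ q2): q2 holds.
  (¬q0 ∨ q2): ¬q0 holds.
  (¬q0 ∨ ¬q1 ∨ ¬q2): ¬q0 holds.
  (q1 ∨ q2 ∨ ¬q3): q2 holds.
All clauses satisfied.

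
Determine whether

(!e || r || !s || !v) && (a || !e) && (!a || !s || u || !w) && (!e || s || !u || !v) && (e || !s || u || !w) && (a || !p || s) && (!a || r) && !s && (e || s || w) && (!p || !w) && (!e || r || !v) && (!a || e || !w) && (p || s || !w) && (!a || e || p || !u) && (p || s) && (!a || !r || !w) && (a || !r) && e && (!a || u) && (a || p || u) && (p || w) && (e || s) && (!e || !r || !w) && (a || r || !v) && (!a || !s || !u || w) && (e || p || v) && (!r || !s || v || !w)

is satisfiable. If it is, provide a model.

p: True, w: False, u: True, v: False, a: True, r: True, s: False, e: True

Unit clause (!s) forces s = False.
In (p || s) only p is left, so p = True.
Unit clause (e) forces e = True.
In (a || !e) only a is left, so a = True.
In (!a || r) only r is left, so r = True.
In (!p || !w) only !w is left, so w = False.
In (!a || u) only u is left, so u = True.
In (!e || s || !u || !v) only !v is left, so v = False.
All clauses satisfied.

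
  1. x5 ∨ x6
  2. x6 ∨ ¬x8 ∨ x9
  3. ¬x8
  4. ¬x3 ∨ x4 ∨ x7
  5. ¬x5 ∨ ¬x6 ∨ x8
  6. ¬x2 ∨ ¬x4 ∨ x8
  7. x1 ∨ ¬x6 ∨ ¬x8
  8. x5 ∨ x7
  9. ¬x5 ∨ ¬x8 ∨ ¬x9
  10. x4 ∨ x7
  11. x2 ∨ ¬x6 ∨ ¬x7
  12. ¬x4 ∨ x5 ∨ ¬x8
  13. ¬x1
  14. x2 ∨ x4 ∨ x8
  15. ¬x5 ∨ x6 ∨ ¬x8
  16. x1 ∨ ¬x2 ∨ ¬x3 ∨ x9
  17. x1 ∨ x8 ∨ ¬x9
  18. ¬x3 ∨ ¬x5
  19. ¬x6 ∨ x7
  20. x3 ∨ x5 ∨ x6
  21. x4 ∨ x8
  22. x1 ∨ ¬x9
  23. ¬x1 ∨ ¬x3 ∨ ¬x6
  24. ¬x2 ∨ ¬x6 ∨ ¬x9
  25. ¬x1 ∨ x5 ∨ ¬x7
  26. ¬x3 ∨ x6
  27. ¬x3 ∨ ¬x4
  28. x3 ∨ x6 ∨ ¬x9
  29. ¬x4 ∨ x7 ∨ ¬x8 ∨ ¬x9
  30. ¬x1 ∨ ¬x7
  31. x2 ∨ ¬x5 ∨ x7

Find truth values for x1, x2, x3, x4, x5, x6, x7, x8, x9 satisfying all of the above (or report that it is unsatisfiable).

x1=F, x2=F, x3=F, x4=T, x5=T, x6=F, x7=T, x8=F, x9=F

Unit clause (¬x8) forces x8 = False.
Unit clause (¬x1) forces x1 = False.
In (x1 ∨ x8 ∨ ¬x9) only ¬x9 is left, so x9 = False.
In (x4 ∨ x8) only x4 is left, so x4 = True.
In (¬x3 ∨ ¬x4) only ¬x3 is left, so x3 = False.
In (¬x2 ∨ ¬x4 ∨ x8) only ¬x2 is left, so x2 = False.
Try x5 = False:
  (x5 ∨ x6) forces x6 = True.
  (x5 ∨ x7) forces x7 = True.
  clause (x2 ∨ ¬x6 ∨ ¬x7) is falsified — backtrack.
So x5 = True.
  then (¬x5 ∨ ¬x6 ∨ x8) forces x6 = False.
  then (x2 ∨ ¬x5 ∨ x7) forces x7 = True.
All clauses satisfied.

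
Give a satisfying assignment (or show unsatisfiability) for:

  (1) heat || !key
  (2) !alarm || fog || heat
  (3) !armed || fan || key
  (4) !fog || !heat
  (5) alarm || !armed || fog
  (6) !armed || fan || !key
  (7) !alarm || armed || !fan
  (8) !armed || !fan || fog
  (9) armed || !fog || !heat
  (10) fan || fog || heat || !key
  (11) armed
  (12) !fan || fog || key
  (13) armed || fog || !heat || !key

Unit clause (armed) forces armed = True.
Try key = True:
  (heat || !key) forces heat = True.
  (!fog || !heat) forces fog = False.
  (alarm || !armed || fog) forces alarm = True.
  (!armed || fan || !key) forces fan = True.
  clause (!armed || !fan || fog) is falsified — backtrack.
So key = False.
  then (!armed || fan || key) forces fan = True.
  then (!armed || !fan || fog) forces fog = True.
  then (!fog || !heat) forces heat = False.
Set alarm = True.
All clauses satisfied.

key=F; armed=T; fog=T; alarm=T; heat=F; fan=T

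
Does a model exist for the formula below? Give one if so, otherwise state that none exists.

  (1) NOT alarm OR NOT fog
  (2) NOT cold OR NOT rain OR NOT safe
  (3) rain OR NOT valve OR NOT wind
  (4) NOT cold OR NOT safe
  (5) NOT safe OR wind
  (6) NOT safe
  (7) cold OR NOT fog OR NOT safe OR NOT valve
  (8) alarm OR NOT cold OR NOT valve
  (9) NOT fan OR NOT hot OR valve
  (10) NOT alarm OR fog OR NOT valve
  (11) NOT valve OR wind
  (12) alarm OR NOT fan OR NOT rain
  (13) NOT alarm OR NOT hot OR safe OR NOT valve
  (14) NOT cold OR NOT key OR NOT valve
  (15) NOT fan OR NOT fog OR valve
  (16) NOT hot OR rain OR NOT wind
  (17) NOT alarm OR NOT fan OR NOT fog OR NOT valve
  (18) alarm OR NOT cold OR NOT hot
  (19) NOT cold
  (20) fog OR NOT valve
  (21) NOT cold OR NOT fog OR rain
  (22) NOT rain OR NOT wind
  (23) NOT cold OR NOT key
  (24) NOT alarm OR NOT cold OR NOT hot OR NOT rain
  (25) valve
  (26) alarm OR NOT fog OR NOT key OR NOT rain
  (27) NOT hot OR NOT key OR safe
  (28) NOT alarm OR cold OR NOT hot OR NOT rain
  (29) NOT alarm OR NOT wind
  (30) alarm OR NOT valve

Case valve = True:
  (NOT safe) forces safe = False.
  (NOT valve OR wind) forces wind = True.
  (rain OR NOT valve OR NOT wind) forces rain = True.
  Clause (NOT rain OR NOT wind) is falsified — contradiction.
Case valve = False:
  Clause (valve) is falsified — contradiction.
Both cases fail, so the formula is unsatisfiable.

The formula is unsatisfiable.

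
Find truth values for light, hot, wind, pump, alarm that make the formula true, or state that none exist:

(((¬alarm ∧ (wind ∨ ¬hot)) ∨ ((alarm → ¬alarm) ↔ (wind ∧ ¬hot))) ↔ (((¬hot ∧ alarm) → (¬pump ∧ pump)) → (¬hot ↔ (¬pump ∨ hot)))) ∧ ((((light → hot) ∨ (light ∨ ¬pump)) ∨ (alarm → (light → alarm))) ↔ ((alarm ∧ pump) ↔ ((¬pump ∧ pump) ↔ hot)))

light=T; hot=T; wind=F; pump=F; alarm=F

  ((¬alarm ∧ (wind ∨ ¬hot)) ∨ ((alarm → ¬alarm) ↔ (wind ∧ ¬hot))) ↔ (((¬hot ∧ alarm) → (¬pump ∧ pump)) → (¬hot ↔ (¬pump ∨ hot))) = True
    (¬alarm ∧ (wind ∨ ¬hot)) ∨ ((alarm → ¬alarm) ↔ (wind ∧ ¬hot)) = False
      ¬alarm ∧ (wind ∨ ¬hot) = False
        ¬alarm = True
        wind ∨ ¬hot = False
          ¬hot = False
      (alarm → ¬alarm) ↔ (wind ∧ ¬hot) = False
        alarm → ¬alarm = True
          ¬alarm = True
        wind ∧ ¬hot = False
          ¬hot = False
    ((¬hot ∧ alarm) → (¬pump ∧ pump)) → (¬hot ↔ (¬pump ∨ hot)) = False
      (¬hot ∧ alarm) → (¬pump ∧ pump) = True
        ¬hot ∧ alarm = False
          ¬hot = False
        ¬pump ∧ pump = False
          ¬pump = True
      ¬hot ↔ (¬pump ∨ hot) = False
        ¬hot = False
        ¬pump ∨ hot = True
          ¬pump = True
  (((light → hot) ∨ (light ∨ ¬pump)) ∨ (alarm → (light → alarm))) ↔ ((alarm ∧ pump) ↔ ((¬pump ∧ pump) ↔ hot)) = True
    ((light → hot) ∨ (light ∨ ¬pump)) ∨ (alarm → (light → alarm)) = True
      (light → hot) ∨ (light ∨ ¬pump) = True
        light → hot = True
        light ∨ ¬pump = True
          ¬pump = True
      alarm → (light → alarm) = True
        light → alarm = False
    (alarm ∧ pump) ↔ ((¬pump ∧ pump) ↔ hot) = True
      alarm ∧ pump = False
      (¬pump ∧ pump) ↔ hot = False
        ¬pump ∧ pump = False
          ¬pump = True
Both conjuncts True, so the formula holds.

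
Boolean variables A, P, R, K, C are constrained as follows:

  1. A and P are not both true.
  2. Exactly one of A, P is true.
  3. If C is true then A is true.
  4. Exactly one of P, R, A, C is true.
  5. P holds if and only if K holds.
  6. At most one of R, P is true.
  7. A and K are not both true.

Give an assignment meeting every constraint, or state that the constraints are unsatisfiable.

A = True; P = False; R = False; K = False; C = False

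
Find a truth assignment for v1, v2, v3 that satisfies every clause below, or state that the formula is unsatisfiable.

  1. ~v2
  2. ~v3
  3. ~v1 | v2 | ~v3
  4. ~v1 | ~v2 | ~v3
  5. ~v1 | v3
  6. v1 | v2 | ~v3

v1 = False, v2 = False, v3 = False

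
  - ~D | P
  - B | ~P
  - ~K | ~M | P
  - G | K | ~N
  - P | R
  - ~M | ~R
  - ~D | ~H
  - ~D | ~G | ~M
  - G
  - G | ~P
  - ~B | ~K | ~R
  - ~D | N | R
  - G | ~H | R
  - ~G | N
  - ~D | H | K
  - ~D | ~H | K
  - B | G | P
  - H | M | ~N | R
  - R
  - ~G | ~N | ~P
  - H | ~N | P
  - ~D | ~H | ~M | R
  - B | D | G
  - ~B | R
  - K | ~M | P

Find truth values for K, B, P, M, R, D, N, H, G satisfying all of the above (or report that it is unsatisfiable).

K = False, B = False, P = False, M = False, R = True, D = False, N = True, H = True, G = True

Unit clause (G) forces G = True.
In (~G | N) only N is left, so N = True.
Unit clause (R) forces R = True.
In (~G | ~N | ~P) only ~P is left, so P = False.
In (H | ~N | P) only H is left, so H = True.
In (~D | P) only ~D is left, so D = False.
In (~M | ~R) only ~M is left, so M = False.
Set K = False.
Set B = False.
All clauses satisfied.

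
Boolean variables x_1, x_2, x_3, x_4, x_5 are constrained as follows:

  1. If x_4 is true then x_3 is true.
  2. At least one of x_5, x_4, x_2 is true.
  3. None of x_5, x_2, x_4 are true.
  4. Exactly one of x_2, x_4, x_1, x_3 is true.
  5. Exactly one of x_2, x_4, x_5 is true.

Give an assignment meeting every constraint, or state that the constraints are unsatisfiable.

Unsatisfiable — no assignment works.

Case x_2 = True:
  Constraint (3) is violated (x_2=T) — contradiction.
Case x_2 = False:
  (3) forces x_5 = False.
  (2) with x_5=F, x_2=F forces x_4 = True.
  Constraint (3) is violated (x_4=T) — contradiction.
Both cases fail — unsatisfiable.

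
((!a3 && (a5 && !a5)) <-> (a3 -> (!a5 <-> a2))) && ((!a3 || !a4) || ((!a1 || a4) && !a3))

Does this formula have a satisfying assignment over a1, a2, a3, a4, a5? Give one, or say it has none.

a1: False; a2: False; a3: True; a4: False; a5: False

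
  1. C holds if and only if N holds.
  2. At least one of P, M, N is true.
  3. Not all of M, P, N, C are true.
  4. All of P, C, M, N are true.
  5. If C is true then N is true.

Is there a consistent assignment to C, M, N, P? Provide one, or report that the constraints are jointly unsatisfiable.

Unsatisfiable — no assignment works.

Case M = True:
  (4) forces P = True.
  (4) forces C = True.
  (1) with C=T forces N = True.
  Constraint (3) is violated (M=T, P=T, N=T, C=T) — contradiction.
Case M = False:
  Constraint (4) is violated (M=F) — contradiction.
Both cases fail — unsatisfiable.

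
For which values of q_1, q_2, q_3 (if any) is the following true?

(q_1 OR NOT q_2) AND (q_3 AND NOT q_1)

q_1: False, q_2: False, q_3: True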